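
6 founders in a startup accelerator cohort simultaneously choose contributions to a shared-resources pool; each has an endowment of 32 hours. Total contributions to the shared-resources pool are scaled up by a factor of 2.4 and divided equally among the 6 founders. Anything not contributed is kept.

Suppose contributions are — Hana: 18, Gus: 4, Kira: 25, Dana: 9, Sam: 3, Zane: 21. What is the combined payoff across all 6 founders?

304.00 hours

Total contributed: 18 + 4 + 25 + 9 + 3 + 21 = 80; total kept: 6 × 32 − 80 = 112.
The shared-resources pool pays out 2.4 × 80 = 192.00 in aggregate.
Group total = 112 + 192.00 = 304.00.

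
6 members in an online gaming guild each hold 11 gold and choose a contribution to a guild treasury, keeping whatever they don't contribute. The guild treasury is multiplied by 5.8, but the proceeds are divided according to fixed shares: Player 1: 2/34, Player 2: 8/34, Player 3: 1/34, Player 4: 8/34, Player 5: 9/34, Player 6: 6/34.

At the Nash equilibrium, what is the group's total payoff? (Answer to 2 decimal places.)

277.20 gold

For player j, contributing a unit is worthwhile iff 5.8 × (j's share) ≥ 1, i.e. iff j's share is at least 0.1724.
Player 2, Player 4, Player 5 and Player 6 are above the threshold, contributing 11 each; the remaining 2 contribute 0. Total contributed: 44.
The guild treasury pays out 5.8 × 44 = 255.20 in total (split across the unequal shares, but the aggregate is all that matters for the group sum).
The 2 free-riders keep 11 each, adding 22. Group total = 22 + 255.20 = 277.20.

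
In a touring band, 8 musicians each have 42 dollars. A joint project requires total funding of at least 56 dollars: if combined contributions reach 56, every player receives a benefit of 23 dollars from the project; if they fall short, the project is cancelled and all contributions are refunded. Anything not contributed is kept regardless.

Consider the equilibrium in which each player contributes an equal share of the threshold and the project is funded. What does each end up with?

58 dollars

Equal share of the threshold: 56/8 = 7.
At this profile no one gains by cutting their contribution: any cut drops the total below 56, the project is cancelled, contributions are refunded, and the deviator ends with 42, which is less than 42 − 7 + 23 = 58. Contributing more than 7 just wastes the excess. So contributing exactly 7 is a best response.
Each player's payoff: 42 − 7 + 23 = 58.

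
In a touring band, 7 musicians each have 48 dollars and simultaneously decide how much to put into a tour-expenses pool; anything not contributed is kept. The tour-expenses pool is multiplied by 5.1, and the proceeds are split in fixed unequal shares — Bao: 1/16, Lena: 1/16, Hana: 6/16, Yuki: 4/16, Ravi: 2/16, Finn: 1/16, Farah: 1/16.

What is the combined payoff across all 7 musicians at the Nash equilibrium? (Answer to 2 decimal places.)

For player j, contributing a unit is worthwhile iff 5.1 × (j's share) ≥ 1, i.e. iff j's share is at least 0.1961.
Hana and Yuki are above the threshold, contributing 48 each; the remaining 5 contribute 0. Total contributed: 96.
The tour-expenses pool pays out 5.1 × 96 = 489.60 in total (split across the unequal shares, but the aggregate is all that matters for the group sum).
The 5 free-riders keep 48 each, adding 240. Group total = 240 + 489.60 = 729.60.

729.60 dollars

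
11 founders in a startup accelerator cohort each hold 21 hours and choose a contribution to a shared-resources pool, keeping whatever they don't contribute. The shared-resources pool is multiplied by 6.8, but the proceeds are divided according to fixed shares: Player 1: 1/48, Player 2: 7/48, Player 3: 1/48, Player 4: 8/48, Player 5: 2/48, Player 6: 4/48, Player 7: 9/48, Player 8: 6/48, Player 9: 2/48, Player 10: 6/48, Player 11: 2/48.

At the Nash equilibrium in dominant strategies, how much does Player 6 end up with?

A player with share s gets back 6.8·s per unit contributed, so full contribution is dominant for anyone with s > 1/6.8 = 0.1471 and zero contribution is dominant for anyone below.
Player 4 and Player 7 clear that bar, contributing 21 each; the remaining 9 contribute 0. Total contributed: 42.
Player 6 keeps 21 and receives 6.8 × 42 × 4/48 = 23.80 from the shared-resources pool, for a payoff of 44.80.

44.80 hours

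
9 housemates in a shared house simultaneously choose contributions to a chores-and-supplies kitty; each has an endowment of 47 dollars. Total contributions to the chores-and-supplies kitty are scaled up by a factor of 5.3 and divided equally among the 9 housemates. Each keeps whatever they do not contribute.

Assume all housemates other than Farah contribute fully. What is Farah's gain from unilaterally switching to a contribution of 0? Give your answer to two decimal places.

Switching from a contribution of 47 to 0 lets Farah keep an extra 47 dollars, but lowers the chores-and-supplies kitty by 47, which costs Farah their own share of that drop: 5.3/9 × 47 = 27.68.
Net gain = 47 − 27.68 = 19.32. The private return per contributed unit (0.5889) is below 1, so free-riding is indeed the best response regardless of what the others do.

19.32 dollars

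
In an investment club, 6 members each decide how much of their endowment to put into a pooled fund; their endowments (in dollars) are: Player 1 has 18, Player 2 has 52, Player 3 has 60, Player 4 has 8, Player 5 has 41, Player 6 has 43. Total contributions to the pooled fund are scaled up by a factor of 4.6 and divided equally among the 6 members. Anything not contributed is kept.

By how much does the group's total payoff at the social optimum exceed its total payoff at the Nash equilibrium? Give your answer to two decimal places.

799.20 dollars

The private return per contributed unit is 4.6/6 = 0.7667 < 1 for every player regardless of endowment, so the Nash equilibrium is zero contribution and the group total is Σ E_j = 18 + 52 + 60 + 8 + 41 + 43 = 222.
Each contributed unit returns 4.600 to the group, so the social optimum is full contribution by everyone: group total = 4.600 × 222 = 1021.20.
Efficiency loss = (4.600 − 1) × 222 = 799.20.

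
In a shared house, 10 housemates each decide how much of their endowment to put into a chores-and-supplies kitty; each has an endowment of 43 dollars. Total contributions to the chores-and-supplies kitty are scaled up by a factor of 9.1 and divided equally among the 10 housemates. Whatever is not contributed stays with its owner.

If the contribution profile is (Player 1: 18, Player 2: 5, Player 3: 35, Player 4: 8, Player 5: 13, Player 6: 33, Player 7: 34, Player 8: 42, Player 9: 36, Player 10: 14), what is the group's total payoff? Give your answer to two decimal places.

2357.80 dollars

Total contributed: 18 + 5 + 35 + 8 + 13 + 33 + 34 + 42 + 36 + 14 = 238; total kept: 10 × 43 − 238 = 192.
The chores-and-supplies kitty pays out 9.1 × 238 = 2165.80 in aggregate.
Group total = 192 + 2165.80 = 2357.80.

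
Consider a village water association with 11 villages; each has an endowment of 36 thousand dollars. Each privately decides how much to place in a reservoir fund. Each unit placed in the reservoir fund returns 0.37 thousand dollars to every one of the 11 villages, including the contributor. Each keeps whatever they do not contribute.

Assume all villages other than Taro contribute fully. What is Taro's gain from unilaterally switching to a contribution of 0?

Switching from a contribution of 36 to 0 lets Taro keep an extra 36 thousand dollars, but lowers the reservoir fund by 36, which costs Taro their own share of that drop: 0.37 × 36 = 13.32.
Net gain = 36 − 13.32 = 22.68. The private return per contributed unit (0.37) is below 1, so free-riding is indeed the best response regardless of what the others do.

22.68 thousand dollars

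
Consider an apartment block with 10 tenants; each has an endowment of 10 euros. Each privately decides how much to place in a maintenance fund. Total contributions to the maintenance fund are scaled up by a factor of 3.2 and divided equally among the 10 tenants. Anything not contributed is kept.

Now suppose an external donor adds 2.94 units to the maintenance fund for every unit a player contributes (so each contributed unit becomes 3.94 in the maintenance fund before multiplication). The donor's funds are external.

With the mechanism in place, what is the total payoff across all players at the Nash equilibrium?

The effective private return per unit is now 3.2 × 3.94 / 10 = 1.2608 > 1, so every player's dominant strategy flips to full contribution.
So the Nash equilibrium is full contribution by all 10; the group earns 3.2 × 3.94 × 100 = 1260.80.

1260.80 euros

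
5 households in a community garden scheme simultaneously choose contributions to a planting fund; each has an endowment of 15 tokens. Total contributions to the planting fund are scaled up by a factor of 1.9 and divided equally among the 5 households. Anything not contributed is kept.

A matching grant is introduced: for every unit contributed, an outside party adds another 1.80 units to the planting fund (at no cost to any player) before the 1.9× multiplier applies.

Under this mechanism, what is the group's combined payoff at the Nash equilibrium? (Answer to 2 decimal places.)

With the mechanism, a contributed unit returns 1.9 × 2.80 / 5 = 1.0640 per unit of net cost to the contributor — now above 1 — so contributing fully is weakly dominant for every player.
At the Nash equilibrium everyone contributes 15. Group total payoff = 1.9 × 2.80 × 75 = 399.00.

399.00 tokens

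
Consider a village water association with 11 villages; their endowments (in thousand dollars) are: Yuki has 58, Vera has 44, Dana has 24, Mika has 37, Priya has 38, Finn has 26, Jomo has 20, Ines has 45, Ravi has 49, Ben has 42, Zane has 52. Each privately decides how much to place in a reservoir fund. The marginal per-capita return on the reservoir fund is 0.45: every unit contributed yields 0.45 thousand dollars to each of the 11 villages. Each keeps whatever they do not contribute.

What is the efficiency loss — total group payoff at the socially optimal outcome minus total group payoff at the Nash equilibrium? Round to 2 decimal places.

1718.25 thousand dollars

The private return per contributed unit is 0.45 < 1 for everyone, so the Nash equilibrium is zero contribution and the group total is Σ E_j = 58 + 44 + 24 + 37 + 38 + 26 + 20 + 45 + 49 + 42 + 52 = 435.
Each contributed unit returns 4.950 to the group, so the social optimum is full contribution by everyone: group total = 4.950 × 435 = 2153.25.
Efficiency loss = (4.950 − 1) × 435 = 1718.25.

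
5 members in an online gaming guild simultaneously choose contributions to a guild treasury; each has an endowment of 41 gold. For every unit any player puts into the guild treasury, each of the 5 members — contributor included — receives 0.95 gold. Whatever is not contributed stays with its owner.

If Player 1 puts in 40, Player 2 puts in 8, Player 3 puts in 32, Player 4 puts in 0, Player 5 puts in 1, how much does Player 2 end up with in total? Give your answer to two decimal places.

109.95 gold

Total contributed: 40 + 8 + 32 + 0 + 1 = 81.
Each receives 0.95 × 81 = 76.95 from the guild treasury.
Player 2 keeps 41 − 8 = 33, so Player 2's payoff is 33 + 76.95 = 109.95.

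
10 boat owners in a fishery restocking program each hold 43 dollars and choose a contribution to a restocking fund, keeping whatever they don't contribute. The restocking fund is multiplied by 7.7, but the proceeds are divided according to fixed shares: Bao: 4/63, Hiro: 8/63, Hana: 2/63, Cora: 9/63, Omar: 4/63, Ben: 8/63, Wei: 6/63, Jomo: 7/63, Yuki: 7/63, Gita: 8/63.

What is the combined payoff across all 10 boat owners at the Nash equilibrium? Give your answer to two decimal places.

718.10 dollars

Player j's private return per contributed unit is 7.7 × (j's share). Contributing is weakly dominant for j when that share is at least 1/7.7 = 0.1299, and contributing 0 is dominant otherwise.
Only Cora (9/63) clears that bar, contributing 43; the remaining 9 contribute 0. Total contributed: 43.
The restocking fund pays out 7.7 × 43 = 331.10 in total (split across the unequal shares, but the aggregate is all that matters for the group sum).
The 9 free-riders keep 43 each, adding 387. Group total = 387 + 331.10 = 718.10.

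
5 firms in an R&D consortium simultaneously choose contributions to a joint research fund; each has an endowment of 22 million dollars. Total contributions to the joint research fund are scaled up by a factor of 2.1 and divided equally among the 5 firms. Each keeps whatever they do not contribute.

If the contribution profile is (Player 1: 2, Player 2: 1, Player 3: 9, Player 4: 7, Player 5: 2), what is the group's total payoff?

133.10 million dollars

Total contributed: 2 + 1 + 9 + 7 + 2 = 21; total kept: 5 × 22 − 21 = 89.
The joint research fund pays out 2.1 × 21 = 44.10 in aggregate.
Group total = 89 + 44.10 = 133.10.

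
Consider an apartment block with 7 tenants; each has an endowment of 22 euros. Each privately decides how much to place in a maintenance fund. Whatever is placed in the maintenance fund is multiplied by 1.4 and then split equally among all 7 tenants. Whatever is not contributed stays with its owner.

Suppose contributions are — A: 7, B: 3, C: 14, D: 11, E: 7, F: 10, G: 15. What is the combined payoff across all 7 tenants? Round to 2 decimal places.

180.80 euros

Total contributed: 7 + 3 + 14 + 11 + 7 + 10 + 15 = 67; total kept: 7 × 22 − 67 = 87.
The maintenance fund pays out 1.4 × 67 = 93.80 in aggregate.
Group total = 87 + 93.80 = 180.80.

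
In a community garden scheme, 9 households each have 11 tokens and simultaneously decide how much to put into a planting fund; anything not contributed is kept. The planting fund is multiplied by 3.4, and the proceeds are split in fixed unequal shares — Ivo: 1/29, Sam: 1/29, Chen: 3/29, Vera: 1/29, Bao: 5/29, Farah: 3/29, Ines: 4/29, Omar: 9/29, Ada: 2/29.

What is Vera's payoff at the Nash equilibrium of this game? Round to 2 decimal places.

A player with share s gets back 3.4·s per unit contributed, so full contribution is dominant for anyone with s > 1/3.4 = 0.2941 and zero contribution is dominant for anyone below.
The only share above 0.2941 is Omar's 9/29, contributing 11; the remaining 8 contribute 0. Total contributed: 11.
Vera keeps 11 and receives 3.4 × 11 × 1/29 = 1.29 from the planting fund, for a payoff of 12.29.

12.29 tokens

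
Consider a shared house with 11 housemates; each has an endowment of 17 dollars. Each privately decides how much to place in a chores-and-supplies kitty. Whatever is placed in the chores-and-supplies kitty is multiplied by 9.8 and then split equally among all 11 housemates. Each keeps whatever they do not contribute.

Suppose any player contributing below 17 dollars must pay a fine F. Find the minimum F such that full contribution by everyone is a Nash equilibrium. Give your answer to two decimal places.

1.85 dollars

Given the others contribute fully, the best deviation is to contribute 0 (any partial contribution still incurs the fine and gives up units whose private return 0.8909 is below 1).
Deviating from 17 to 0 saves 17 dollars but forfeits the deviator's share of the drop in the chores-and-supplies kitty: 9.8/11 × 17 = 15.15.
So the deviation gain is 17 − 15.15 = 1.85, and the fine must be at least 1.85 dollars to wipe it out.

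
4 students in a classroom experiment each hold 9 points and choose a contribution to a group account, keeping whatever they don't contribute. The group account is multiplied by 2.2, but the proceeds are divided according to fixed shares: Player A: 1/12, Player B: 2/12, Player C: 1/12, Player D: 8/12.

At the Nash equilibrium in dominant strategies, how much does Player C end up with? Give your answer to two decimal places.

10.65 points

Player j's private return per contributed unit is 2.2 × (j's share). Contributing is weakly dominant for j when that share is at least 1/2.2 = 0.4545, and contributing 0 is dominant otherwise.
Only Player D (8/12) clears that bar, contributing 9; the remaining 3 contribute 0. Total contributed: 9.
Player C keeps 9 and receives 2.2 × 9 × 1/12 = 1.65 from the group account, for a payoff of 10.65.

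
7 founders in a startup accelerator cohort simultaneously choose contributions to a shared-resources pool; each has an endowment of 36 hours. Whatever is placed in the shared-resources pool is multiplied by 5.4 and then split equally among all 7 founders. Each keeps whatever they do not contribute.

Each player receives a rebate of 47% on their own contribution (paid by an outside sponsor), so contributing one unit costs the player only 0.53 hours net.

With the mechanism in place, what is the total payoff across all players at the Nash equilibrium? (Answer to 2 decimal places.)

Under the mechanism each unit contributed yields (5.4/7) / 0.53 = 1.4555 back to its contributor per unit of net cost, which exceeds 1, making full contribution the dominant choice for everyone.
At the Nash equilibrium everyone contributes 36. Group total payoff = 7 × (36 × 0.47 + 5.4 × 36) = 1479.24.

1479.24 hours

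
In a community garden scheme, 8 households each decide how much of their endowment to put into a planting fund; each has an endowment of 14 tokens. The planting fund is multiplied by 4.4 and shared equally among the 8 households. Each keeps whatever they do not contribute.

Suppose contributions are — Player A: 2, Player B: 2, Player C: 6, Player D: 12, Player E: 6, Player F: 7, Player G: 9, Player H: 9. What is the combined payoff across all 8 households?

292.20 tokens

Total contributed: 2 + 2 + 6 + 12 + 6 + 7 + 9 + 9 = 53; total kept: 8 × 14 − 53 = 59.
The planting fund pays out 4.4 × 53 = 233.20 in aggregate.
Group total = 59 + 233.20 = 292.20.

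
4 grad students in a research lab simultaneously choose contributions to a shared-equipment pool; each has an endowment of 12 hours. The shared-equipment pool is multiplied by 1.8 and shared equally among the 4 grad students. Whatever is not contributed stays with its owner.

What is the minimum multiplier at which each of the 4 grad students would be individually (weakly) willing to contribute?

4

A contributed unit returns (multiplier)/4 to its contributor.
This reaches 1 exactly when the multiplier is 4.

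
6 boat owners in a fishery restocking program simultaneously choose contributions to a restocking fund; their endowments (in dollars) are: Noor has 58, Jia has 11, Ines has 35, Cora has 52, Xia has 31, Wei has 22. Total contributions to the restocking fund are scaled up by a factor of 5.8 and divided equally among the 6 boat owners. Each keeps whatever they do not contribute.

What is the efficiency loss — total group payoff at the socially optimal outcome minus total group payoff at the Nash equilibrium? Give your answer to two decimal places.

The private return per contributed unit is 5.8/6 = 0.9667 < 1 for every player regardless of endowment, so the Nash equilibrium is zero contribution and the group total is Σ E_j = 58 + 11 + 35 + 52 + 31 + 22 = 209.
Each contributed unit returns 5.800 to the group, so the social optimum is full contribution by everyone: group total = 5.800 × 209 = 1212.20.
Efficiency loss = (5.800 − 1) × 209 = 1003.20.

1003.20 dollars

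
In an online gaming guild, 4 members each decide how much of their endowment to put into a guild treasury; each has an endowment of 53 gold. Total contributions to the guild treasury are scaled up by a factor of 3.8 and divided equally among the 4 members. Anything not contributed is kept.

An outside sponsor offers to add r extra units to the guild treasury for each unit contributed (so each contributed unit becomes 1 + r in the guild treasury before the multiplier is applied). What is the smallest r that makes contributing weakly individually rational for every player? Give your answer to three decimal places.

With matching at rate r, one contributed unit becomes (1 + r) in the guild treasury and returns 3.8 × (1 + r) / 4 to the contributor.
Setting this equal to 1: 1 + r = 4/3.8 = 1.0526.
So the minimum matching rate is r = 1.0526 − 1 = 0.053.

0.053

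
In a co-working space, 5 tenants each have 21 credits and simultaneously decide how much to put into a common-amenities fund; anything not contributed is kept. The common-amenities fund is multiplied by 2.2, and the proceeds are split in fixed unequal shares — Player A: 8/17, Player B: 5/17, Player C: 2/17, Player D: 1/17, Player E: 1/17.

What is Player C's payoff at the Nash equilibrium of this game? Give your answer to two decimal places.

26.44 credits

For player j, contributing a unit is worthwhile iff 2.2 × (j's share) ≥ 1, i.e. iff j's share is at least 0.4545.
Player A alone (share 8/17) is above the threshold, contributing 21; the remaining 4 contribute 0. Total contributed: 21.
Player C keeps 21 and receives 2.2 × 21 × 2/17 = 5.44 from the common-amenities fund, for a payoff of 26.44.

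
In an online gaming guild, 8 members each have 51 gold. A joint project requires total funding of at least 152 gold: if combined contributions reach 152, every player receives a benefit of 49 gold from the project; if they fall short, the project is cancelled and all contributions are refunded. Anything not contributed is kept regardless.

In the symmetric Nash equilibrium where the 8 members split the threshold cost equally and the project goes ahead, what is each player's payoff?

81 gold

Equal share of the threshold: 152/8 = 19.
At this profile no one gains by cutting their contribution: any cut drops the total below 152, the project is cancelled, contributions are refunded, and the deviator ends with 51, which is less than 51 − 19 + 49 = 81. Contributing more than 19 just wastes the excess. So contributing exactly 19 is a best response.
Each player's payoff: 51 − 19 + 49 = 81.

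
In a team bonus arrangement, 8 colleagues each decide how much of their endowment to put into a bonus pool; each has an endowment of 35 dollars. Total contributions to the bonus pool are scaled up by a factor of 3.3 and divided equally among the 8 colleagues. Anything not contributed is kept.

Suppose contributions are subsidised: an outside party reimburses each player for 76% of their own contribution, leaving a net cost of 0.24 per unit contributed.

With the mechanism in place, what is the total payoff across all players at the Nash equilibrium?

1136.80 dollars

The effective private return per unit is now (3.3/8) / 0.24 = 1.7188 > 1, so every player's dominant strategy flips to full contribution.
So the Nash equilibrium is full contribution by all 8; the group earns 8 × (35 × 0.76 + 3.3 × 35) = 1136.80.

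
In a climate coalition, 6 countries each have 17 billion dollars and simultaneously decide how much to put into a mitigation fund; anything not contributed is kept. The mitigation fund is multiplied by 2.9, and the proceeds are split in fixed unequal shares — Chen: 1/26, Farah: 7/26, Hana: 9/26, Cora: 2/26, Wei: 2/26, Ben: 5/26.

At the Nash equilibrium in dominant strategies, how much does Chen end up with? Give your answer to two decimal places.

Each unit j contributes comes back to j as 2.9 × (j's share), so j prefers to contribute only if that share exceeds 1/2.9 = 0.3448; otherwise keeping the unit dominates.
The only share above 0.3448 is Hana's 9/26, contributing 17; the remaining 5 contribute 0. Total contributed: 17.
Chen keeps 17 and receives 2.9 × 17 × 1/26 = 1.90 from the mitigation fund, for a payoff of 18.90.

18.90 billion dollars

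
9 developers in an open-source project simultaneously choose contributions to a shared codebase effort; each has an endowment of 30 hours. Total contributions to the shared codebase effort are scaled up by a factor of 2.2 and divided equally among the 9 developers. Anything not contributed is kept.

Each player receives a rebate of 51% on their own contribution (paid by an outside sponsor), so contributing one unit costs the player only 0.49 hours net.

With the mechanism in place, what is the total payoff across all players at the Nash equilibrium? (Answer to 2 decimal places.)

The effective private return is (2.2/9) / 0.49 = 0.4989, which is still under 1, so the mechanism doesn't change anyone's dominant strategy: zero contribution.
Everyone keeps their endowment and the group total is 9 × 30 = 270.

270.00 hours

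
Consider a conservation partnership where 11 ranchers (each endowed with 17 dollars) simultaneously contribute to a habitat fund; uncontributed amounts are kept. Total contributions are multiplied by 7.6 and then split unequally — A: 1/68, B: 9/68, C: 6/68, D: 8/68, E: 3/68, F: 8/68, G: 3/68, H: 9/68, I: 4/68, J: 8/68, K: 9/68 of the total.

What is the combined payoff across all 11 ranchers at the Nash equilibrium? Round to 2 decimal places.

A player with share s gets back 7.6·s per unit contributed, so full contribution is dominant for anyone with s > 1/7.6 = 0.1316 and zero contribution is dominant for anyone below.
The shares above 0.1316 belong to B, H and K, contributing 17 each; the remaining 8 contribute 0. Total contributed: 51.
The habitat fund pays out 7.6 × 51 = 387.60 in total (split across the unequal shares, but the aggregate is all that matters for the group sum).
The 8 free-riders keep 17 each, adding 136. Group total = 136 + 387.60 = 523.60.

523.60 dollars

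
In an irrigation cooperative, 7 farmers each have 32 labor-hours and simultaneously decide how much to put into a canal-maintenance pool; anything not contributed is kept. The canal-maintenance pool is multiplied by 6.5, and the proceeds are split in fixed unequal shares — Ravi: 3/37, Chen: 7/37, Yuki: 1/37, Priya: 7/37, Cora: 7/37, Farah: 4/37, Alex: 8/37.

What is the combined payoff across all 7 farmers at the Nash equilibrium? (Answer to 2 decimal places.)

Player j's private return per contributed unit is 6.5 × (j's share). Contributing is weakly dominant for j when that share is at least 1/6.5 = 0.1538, and contributing 0 is dominant otherwise.
Chen, Priya, Cora and Alex clear that bar, contributing 32 each; the remaining 3 contribute 0. Total contributed: 128.
The canal-maintenance pool pays out 6.5 × 128 = 832.00 in total (split across the unequal shares, but the aggregate is all that matters for the group sum).
The 3 free-riders keep 32 each, adding 96. Group total = 96 + 832.00 = 928.00.

928.00 labor-hours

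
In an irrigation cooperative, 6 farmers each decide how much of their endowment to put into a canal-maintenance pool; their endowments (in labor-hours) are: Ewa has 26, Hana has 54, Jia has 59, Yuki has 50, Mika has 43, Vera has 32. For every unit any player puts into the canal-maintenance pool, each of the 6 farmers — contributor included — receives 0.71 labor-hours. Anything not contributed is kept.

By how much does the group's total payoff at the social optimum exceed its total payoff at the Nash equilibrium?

The private return per contributed unit is 0.71 < 1 for everyone, so the Nash equilibrium is zero contribution and the group total is Σ E_j = 26 + 54 + 59 + 50 + 43 + 32 = 264.
Each contributed unit returns 4.260 to the group, so the social optimum is full contribution by everyone: group total = 4.260 × 264 = 1124.64.
Efficiency loss = (4.260 − 1) × 264 = 860.64.

860.64 labor-hours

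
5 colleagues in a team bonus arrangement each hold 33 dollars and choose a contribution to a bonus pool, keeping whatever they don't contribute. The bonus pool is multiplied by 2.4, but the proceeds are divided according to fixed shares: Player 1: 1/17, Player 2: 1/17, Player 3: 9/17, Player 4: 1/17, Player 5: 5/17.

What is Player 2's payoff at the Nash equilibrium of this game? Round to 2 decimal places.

Each unit j contributes comes back to j as 2.4 × (j's share), so j prefers to contribute only if that share exceeds 1/2.4 = 0.4167; otherwise keeping the unit dominates.
Only Player 3 (9/17) clears that bar, contributing 33; the remaining 4 contribute 0. Total contributed: 33.
Player 2 keeps 33 and receives 2.4 × 33 × 1/17 = 4.66 from the bonus pool, for a payoff of 37.66.

37.66 dollars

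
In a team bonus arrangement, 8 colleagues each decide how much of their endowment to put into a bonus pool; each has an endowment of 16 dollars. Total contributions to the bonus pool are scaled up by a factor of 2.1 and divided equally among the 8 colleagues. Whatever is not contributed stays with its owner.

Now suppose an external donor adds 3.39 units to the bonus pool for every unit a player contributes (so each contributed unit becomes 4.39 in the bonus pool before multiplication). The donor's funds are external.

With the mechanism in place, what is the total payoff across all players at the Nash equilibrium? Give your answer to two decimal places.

The effective private return per unit is now 2.1 × 4.39 / 8 = 1.1524 > 1, so every player's dominant strategy flips to full contribution.
At the Nash equilibrium everyone contributes 16. Group total payoff = 2.1 × 4.39 × 128 = 1180.03.

1180.03 dollars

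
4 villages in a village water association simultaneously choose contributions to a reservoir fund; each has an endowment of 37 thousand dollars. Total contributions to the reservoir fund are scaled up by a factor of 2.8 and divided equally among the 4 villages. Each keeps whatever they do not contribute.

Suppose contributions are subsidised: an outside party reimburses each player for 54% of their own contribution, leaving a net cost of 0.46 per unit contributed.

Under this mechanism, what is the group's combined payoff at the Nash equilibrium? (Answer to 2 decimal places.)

494.32 thousand dollars

Under the mechanism each unit contributed yields (2.8/4) / 0.46 = 1.5217 back to its contributor per unit of net cost, which exceeds 1, making full contribution the dominant choice for everyone.
So the Nash equilibrium is full contribution by all 4; the group earns 4 × (37 × 0.54 + 2.8 × 37) = 494.32.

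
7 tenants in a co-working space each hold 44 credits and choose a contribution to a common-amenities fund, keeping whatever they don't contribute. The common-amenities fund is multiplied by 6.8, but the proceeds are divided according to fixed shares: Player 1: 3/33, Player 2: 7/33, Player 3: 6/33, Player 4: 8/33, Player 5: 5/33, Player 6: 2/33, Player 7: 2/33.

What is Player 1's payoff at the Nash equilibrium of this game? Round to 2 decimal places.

152.80 credits

For player j, contributing a unit is worthwhile iff 6.8 × (j's share) ≥ 1, i.e. iff j's share is at least 0.1471.
Player 2, Player 3, Player 4 and Player 5 are above the threshold, contributing 44 each; the remaining 3 contribute 0. Total contributed: 176.
Player 1 keeps 44 and receives 6.8 × 176 × 3/33 = 108.80 from the common-amenities fund, for a payoff of 152.80.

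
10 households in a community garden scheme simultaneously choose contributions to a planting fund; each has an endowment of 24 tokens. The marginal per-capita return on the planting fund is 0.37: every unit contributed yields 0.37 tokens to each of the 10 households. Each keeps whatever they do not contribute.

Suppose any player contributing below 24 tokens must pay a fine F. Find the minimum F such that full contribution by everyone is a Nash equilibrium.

Given the others contribute fully, the best deviation is to contribute 0 (any partial contribution still incurs the fine and gives up units whose private return 0.37 is below 1).
Deviating from 24 to 0 saves 24 tokens but forfeits the deviator's share of the drop in the planting fund: 0.37 × 24 = 8.88.
So the deviation gain is 24 − 8.88 = 15.12, and the fine must be at least 15.12 tokens to wipe it out.

15.12 tokens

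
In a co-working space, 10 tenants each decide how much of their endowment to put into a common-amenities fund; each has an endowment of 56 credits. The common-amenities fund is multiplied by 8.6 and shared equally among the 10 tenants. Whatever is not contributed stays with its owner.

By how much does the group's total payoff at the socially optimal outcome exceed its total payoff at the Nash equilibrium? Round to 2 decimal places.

4256.00 credits

Each contributed unit returns 8.6/10 = 0.8600 to its contributor — below 1 — so contributing 0 is dominant for every player. At the Nash equilibrium everyone keeps their 56, and the group total is 10 × 56 = 560.
Each contributed unit returns 8.600 to the group as a whole (0.8600 to each of 10 players), which exceeds 1, so the social optimum is full contribution: group total = 8.600 × 560 = 4816.00.
Efficiency loss = 4816.00 − 560 = 4256.00.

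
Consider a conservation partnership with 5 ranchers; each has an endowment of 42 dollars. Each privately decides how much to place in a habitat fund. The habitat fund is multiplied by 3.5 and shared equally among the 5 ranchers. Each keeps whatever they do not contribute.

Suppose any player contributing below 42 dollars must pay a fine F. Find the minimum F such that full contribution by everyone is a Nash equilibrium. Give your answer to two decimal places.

Given the others contribute fully, the best deviation is to contribute 0 (any partial contribution still incurs the fine and gives up units whose private return 0.7000 is below 1).
Deviating from 42 to 0 saves 42 dollars but forfeits the deviator's share of the drop in the habitat fund: 3.5/5 × 42 = 29.40.
So the deviation gain is 42 − 29.40 = 12.60, and the fine must be at least 12.60 dollars to wipe it out.

12.60 dollars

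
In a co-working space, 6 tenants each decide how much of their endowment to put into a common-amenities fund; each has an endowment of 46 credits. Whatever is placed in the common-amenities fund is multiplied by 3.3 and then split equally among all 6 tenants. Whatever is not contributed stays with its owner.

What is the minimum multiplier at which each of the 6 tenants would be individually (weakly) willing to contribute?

A contributed unit returns (multiplier)/6 to its contributor.
This reaches 1 exactly when the multiplier is 6.

6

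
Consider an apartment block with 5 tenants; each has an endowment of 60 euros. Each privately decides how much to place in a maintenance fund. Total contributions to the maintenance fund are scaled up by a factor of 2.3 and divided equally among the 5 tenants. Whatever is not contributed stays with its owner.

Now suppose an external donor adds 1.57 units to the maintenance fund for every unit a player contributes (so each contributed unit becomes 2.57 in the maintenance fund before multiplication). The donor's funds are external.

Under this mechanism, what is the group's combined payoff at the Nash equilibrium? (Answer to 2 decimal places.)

The effective private return per unit is now 2.3 × 2.57 / 5 = 1.1822 > 1, so every player's dominant strategy flips to full contribution.
At the Nash equilibrium everyone contributes 60. Group total payoff = 2.3 × 2.57 × 300 = 1773.30.

1773.30 euros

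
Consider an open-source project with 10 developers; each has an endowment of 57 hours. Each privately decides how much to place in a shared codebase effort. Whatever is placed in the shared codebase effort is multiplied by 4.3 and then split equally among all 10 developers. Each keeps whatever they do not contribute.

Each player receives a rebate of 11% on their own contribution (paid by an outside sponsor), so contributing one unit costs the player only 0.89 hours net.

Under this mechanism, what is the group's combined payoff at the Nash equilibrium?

570.00 hours

Even with the mechanism, each unit contributed returns only (4.3/10) / 0.89 = 0.4831 per unit of net cost, so contributing nothing is still dominant.
At the Nash equilibrium no one contributes; group total payoff = 10 × 57 = 570.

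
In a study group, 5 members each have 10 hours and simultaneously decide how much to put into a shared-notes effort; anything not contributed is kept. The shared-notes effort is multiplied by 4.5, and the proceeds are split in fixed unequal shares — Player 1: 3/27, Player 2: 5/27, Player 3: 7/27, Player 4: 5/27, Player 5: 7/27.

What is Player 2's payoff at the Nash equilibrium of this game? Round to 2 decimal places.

Player j's private return per contributed unit is 4.5 × (j's share). Contributing is weakly dominant for j when that share is at least 1/4.5 = 0.2222, and contributing 0 is dominant otherwise.
Player 3 and Player 5 clear that bar, contributing 10 each; the remaining 3 contribute 0. Total contributed: 20.
Player 2 keeps 10 and receives 4.5 × 20 × 5/27 = 16.67 from the shared-notes effort, for a payoff of 26.67.

26.67 hours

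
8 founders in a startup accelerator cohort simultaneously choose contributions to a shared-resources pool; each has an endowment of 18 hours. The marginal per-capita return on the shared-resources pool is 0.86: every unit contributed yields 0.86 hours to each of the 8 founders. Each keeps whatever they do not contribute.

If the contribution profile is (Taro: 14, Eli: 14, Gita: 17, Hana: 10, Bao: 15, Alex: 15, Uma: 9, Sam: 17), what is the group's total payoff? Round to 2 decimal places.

796.68 hours

Total contributed: 14 + 14 + 17 + 10 + 15 + 15 + 9 + 17 = 111; total kept: 8 × 18 − 111 = 33.
The shared-resources pool pays out 0.86 × 8 × 111 = 763.68 in aggregate.
Group total = 33 + 763.68 = 796.68.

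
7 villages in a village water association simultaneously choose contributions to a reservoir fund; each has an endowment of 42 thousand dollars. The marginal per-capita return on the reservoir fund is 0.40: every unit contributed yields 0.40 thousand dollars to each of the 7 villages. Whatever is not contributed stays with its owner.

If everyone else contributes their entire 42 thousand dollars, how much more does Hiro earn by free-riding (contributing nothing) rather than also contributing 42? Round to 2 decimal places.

Switching from a contribution of 42 to 0 lets Hiro keep an extra 42 thousand dollars, but lowers the reservoir fund by 42, which costs Hiro their own share of that drop: 0.40 × 42 = 16.80.
Net gain = 42 − 16.80 = 25.20. The private return per contributed unit (0.40) is below 1, so free-riding is indeed the best response regardless of what the others do.

25.20 thousand dollars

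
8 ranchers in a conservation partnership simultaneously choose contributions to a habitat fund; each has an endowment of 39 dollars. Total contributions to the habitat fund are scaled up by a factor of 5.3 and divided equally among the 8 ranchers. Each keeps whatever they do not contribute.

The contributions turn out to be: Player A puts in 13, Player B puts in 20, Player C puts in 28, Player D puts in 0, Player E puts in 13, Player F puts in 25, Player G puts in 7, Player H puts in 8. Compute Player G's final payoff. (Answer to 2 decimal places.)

107.53 dollars

Total contributed: 13 + 20 + 28 + 0 + 13 + 25 + 7 + 8 = 114.
Each receives 5.3 × 114 / 8 = 75.53 from the habitat fund.
Player G keeps 39 − 7 = 32, so Player G's payoff is 32 + 75.53 = 107.53.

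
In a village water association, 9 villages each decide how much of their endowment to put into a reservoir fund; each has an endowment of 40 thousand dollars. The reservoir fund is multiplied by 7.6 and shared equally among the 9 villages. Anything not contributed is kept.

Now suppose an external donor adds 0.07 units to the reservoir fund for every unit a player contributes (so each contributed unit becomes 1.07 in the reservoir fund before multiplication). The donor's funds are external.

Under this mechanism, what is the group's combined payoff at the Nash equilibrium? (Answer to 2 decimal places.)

The effective private return is 7.6 × 1.07 / 9 = 0.9036, which is still under 1, so the mechanism doesn't change anyone's dominant strategy: zero contribution.
At the Nash equilibrium no one contributes; group total payoff = 9 × 40 = 360.

360.00 thousand dollars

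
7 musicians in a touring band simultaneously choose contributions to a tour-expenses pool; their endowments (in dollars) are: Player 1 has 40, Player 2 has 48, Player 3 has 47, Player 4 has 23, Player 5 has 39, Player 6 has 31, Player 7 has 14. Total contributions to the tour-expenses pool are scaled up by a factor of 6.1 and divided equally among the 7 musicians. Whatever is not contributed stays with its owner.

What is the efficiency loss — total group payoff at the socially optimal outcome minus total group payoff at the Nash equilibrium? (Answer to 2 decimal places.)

The private return per contributed unit is 6.1/7 = 0.8714 < 1 for every player regardless of endowment, so the Nash equilibrium is zero contribution and the group total is Σ E_j = 40 + 48 + 47 + 23 + 39 + 31 + 14 = 242.
Each contributed unit returns 6.100 to the group, so the social optimum is full contribution by everyone: group total = 6.100 × 242 = 1476.20.
Efficiency loss = (6.100 − 1) × 242 = 1234.20.

1234.20 dollars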